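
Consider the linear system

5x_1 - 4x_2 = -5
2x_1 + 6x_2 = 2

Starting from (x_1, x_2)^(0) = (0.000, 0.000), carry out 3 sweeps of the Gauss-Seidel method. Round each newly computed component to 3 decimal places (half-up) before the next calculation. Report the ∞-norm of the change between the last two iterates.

Iteration 1:
  x_1 = (-5 - (-4)·0.000) / (5) = -1.000
  x_2 = (2 - (2)·-1.000) / (6) = 0.667
Iteration 2:
  x_1 = (-5 - (-4)·0.667) / (5) = -0.466
  x_2 = (2 - (2)·-0.466) / (6) = 0.489
Iteration 3:
  x_1 = (-5 - (-4)·0.489) / (5) = -0.609
  x_2 = (2 - (2)·-0.609) / (6) = 0.536
Change: (-0.143, 0.047) → max |·| = 0.143

0.143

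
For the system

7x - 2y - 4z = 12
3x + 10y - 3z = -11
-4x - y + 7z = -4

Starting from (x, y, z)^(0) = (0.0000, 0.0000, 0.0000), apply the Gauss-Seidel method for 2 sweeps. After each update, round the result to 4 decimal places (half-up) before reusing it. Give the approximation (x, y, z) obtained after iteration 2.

Iteration 1:
  x = (12 - (-2)·0.0000 - (-4)·0.0000) / (7) = 1.7143
  y = (-11 - (3)·1.7143 - (-3)·0.0000) / (10) = -1.6143
  z = (-4 - (-4)·1.7143 - (-1)·-1.6143) / (7) = 0.1776
Iteration 2:
  x = (12 - (-2)·-1.6143 - (-4)·0.1776) / (7) = 1.3545
  y = (-11 - (3)·1.3545 - (-3)·0.1776) / (10) = -1.4531
  z = (-4 - (-4)·1.3545 - (-1)·-1.4531) / (7) = -0.0050

(1.3545, -1.4531, -0.0050)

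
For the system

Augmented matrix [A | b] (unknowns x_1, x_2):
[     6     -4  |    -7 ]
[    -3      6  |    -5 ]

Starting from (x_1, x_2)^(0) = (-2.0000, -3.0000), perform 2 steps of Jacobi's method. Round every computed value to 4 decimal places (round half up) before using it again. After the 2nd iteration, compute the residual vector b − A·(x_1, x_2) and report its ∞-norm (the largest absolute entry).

2.3335

Iteration 1:
  x_1 = (-7 - (-4)·-3.0000) / (6) = -3.1667
  x_2 = (-5 - (-3)·-2.0000) / (6) = -1.8333
Iteration 2:
  x_1 = (-7 - (-4)·-1.8333) / (6) = -2.3889
  x_2 = (-5 - (-3)·-3.1667) / (6) = -2.4167
Residual b − A·x = (-2.3334, 2.3335); ∞-norm = 2.3335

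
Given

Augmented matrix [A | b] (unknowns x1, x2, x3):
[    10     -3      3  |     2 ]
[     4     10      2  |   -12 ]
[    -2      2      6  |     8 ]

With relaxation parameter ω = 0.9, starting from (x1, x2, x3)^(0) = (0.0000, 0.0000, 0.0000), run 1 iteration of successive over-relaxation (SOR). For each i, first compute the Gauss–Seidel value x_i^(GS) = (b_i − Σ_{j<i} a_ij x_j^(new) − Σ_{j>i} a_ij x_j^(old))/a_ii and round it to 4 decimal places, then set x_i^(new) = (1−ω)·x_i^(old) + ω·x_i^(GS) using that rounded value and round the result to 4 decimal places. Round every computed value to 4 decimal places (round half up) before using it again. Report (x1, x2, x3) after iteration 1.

Iteration 1:
  x1: GS value = (2 - (-3)·0.0000 - (3)·0.0000) / (10) = 0.2000;  x1 ← (1−ω)·0.0000 + ω·0.2000 = 0.1800
  x2: GS value = (-12 - (4)·0.1800 - (2)·0.0000) / (10) = -1.2720;  x2 ← (1−ω)·0.0000 + ω·-1.2720 = -1.1448
  x3: GS value = (8 - (-2)·0.1800 - (2)·-1.1448) / (6) = 1.7749;  x3 ← (1−ω)·0.0000 + ω·1.7749 = 1.5974

(0.1800, -1.1448, 1.5974)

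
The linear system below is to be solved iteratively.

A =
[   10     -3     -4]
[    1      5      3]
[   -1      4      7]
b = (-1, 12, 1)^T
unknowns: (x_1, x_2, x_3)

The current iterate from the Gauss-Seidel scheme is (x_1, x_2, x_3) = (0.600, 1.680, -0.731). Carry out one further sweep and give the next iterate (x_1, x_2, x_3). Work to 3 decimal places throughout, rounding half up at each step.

(0.112, 2.816, -1.450)

One sweep:
  x_1 = (-1 - (-3)·1.680 - (-4)·-0.731) / (10) = 0.112
  x_2 = (12 - (1)·0.112 - (3)·-0.731) / (5) = 2.816
  x_3 = (1 - (-1)·0.112 - (4)·2.816) / (7) = -1.450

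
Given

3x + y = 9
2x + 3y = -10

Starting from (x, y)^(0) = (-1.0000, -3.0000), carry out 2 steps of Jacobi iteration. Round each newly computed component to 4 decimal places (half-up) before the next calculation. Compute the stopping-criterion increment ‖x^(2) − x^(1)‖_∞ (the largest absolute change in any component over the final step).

3.3333

Iteration 1:
  x = (9 - (1)·-3.0000) / (3) = 4.0000
  y = (-10 - (2)·-1.0000) / (3) = -2.6667
Iteration 2:
  x = (9 - (1)·-2.6667) / (3) = 3.8889
  y = (-10 - (2)·4.0000) / (3) = -6.0000
Change: (-0.1111, -3.3333) → max |·| = 3.3333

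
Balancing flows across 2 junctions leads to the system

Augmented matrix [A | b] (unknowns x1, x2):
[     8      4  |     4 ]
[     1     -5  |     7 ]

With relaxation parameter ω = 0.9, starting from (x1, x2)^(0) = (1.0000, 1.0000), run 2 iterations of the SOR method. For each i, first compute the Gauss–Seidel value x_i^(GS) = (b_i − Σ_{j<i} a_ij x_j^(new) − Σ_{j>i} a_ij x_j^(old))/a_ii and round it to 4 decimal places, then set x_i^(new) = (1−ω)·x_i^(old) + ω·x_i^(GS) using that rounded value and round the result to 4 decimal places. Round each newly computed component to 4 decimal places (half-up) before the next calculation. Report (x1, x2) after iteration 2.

Iteration 1:
  x1: GS value = (4 - (4)·1.0000) / (8) = 0.0000;  x1 ← (1−ω)·1.0000 + ω·0.0000 = 0.1000
  x2: GS value = (7 - (1)·0.1000) / (-5) = -1.3800;  x2 ← (1−ω)·1.0000 + ω·-1.3800 = -1.1420
Iteration 2:
  x1: GS value = (4 - (4)·-1.1420) / (8) = 1.0710;  x1 ← (1−ω)·0.1000 + ω·1.0710 = 0.9739
  x2: GS value = (7 - (1)·0.9739) / (-5) = -1.2052;  x2 ← (1−ω)·-1.1420 + ω·-1.2052 = -1.1989

(0.9739, -1.1989)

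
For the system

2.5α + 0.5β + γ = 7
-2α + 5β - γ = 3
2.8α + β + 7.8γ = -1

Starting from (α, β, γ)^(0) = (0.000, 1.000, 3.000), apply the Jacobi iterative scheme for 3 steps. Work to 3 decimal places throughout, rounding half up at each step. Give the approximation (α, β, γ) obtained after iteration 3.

(2.892, 1.508, -1.226)

Iteration 1:
  α = (7 - (0.5)·1.000 - (1)·3.000) / (2.5) = 1.400
  β = (3 - (-2)·0.000 - (-1)·3.000) / (5) = 1.200
  γ = (-1 - (2.8)·0.000 - (1)·1.000) / (7.8) = -0.256
Iteration 2:
  α = (7 - (0.5)·1.200 - (1)·-0.256) / (2.5) = 2.662
  β = (3 - (-2)·1.400 - (-1)·-0.256) / (5) = 1.109
  γ = (-1 - (2.8)·1.400 - (1)·1.200) / (7.8) = -0.785
Iteration 3:
  α = (7 - (0.5)·1.109 - (1)·-0.785) / (2.5) = 2.892
  β = (3 - (-2)·2.662 - (-1)·-0.785) / (5) = 1.508
  γ = (-1 - (2.8)·2.662 - (1)·1.109) / (7.8) = -1.226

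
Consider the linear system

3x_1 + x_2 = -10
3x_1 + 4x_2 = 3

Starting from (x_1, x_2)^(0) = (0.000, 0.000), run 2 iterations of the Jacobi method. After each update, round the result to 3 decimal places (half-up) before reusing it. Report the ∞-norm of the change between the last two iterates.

Iteration 1:
  x_1 = (-10 - (1)·0.000) / (3) = -3.333
  x_2 = (3 - (3)·0.000) / (4) = 0.750
Iteration 2:
  x_1 = (-10 - (1)·0.750) / (3) = -3.583
  x_2 = (3 - (3)·-3.333) / (4) = 3.250
Change: (-0.250, 2.500) → max |·| = 2.500

2.500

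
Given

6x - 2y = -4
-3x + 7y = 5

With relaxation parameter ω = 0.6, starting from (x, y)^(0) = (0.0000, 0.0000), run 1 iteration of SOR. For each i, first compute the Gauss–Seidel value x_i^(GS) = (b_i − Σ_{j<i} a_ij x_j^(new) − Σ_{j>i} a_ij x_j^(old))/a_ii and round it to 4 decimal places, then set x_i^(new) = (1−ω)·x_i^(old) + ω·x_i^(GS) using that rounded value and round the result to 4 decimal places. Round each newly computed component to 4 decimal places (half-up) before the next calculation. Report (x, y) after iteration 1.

Iteration 1:
  x: GS value = (-4 - (-2)·0.0000) / (6) = -0.6667;  x ← (1−ω)·0.0000 + ω·-0.6667 = -0.4000
  y: GS value = (5 - (-3)·-0.4000) / (7) = 0.5429;  y ← (1−ω)·0.0000 + ω·0.5429 = 0.3257

(-0.4000, 0.3257)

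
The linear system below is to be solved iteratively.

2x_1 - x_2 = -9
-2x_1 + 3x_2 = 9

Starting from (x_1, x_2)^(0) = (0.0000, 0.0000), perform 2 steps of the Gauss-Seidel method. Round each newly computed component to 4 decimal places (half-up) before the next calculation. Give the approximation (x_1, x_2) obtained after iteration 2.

(-4.5000, 0.0000)

Iteration 1:
  x_1 = (-9 - (-1)·0.0000) / (2) = -4.5000
  x_2 = (9 - (-2)·-4.5000) / (3) = 0.0000
Iteration 2:
  x_1 = (-9 - (-1)·0.0000) / (2) = -4.5000
  x_2 = (9 - (-2)·-4.5000) / (3) = 0.0000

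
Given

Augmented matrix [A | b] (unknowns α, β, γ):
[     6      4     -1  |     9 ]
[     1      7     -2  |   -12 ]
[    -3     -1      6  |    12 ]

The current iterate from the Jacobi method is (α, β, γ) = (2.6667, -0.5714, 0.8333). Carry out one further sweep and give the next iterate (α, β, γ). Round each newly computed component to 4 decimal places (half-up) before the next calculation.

(2.0198, -1.8572, 3.2381)

One sweep:
  α = (9 - (4)·-0.5714 - (-1)·0.8333) / (6) = 2.0198
  β = (-12 - (1)·2.6667 - (-2)·0.8333) / (7) = -1.8572
  γ = (12 - (-3)·2.6667 - (-1)·-0.5714) / (6) = 3.2381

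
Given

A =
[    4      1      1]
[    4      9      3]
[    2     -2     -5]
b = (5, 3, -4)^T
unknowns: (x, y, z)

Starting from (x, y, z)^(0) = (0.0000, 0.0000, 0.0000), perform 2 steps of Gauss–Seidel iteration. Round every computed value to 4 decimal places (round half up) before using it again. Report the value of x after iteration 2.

0.9583

Iteration 1:
  x = (5 - (1)·0.0000 - (1)·0.0000) / (4) = 1.2500
  y = (3 - (4)·1.2500 - (3)·0.0000) / (9) = -0.2222
  z = (-4 - (2)·1.2500 - (-2)·-0.2222) / (-5) = 1.3889
Iteration 2:
  x = (5 - (1)·-0.2222 - (1)·1.3889) / (4) = 0.9583
  y = (3 - (4)·0.9583 - (3)·1.3889) / (9) = -0.5555
  z = (-4 - (2)·0.9583 - (-2)·-0.5555) / (-5) = 1.4055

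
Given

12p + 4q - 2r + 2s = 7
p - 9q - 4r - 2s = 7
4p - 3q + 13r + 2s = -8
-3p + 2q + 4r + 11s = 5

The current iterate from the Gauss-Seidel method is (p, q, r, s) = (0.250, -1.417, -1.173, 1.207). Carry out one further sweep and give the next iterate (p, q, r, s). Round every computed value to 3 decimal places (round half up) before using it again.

(0.659, -0.451, -1.108, 1.119)

One sweep:
  p = (7 - (4)·-1.417 - (-2)·-1.173 - (2)·1.207) / (12) = 0.659
  q = (7 - (1)·0.659 - (-4)·-1.173 - (-2)·1.207) / (-9) = -0.451
  r = (-8 - (4)·0.659 - (-3)·-0.451 - (2)·1.207) / (13) = -1.108
  s = (5 - (-3)·0.659 - (2)·-0.451 - (4)·-1.108) / (11) = 1.119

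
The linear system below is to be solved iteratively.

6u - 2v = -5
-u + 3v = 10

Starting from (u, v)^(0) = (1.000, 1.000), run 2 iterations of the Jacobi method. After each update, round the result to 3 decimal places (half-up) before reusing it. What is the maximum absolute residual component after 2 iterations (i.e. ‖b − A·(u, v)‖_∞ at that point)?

1.000

Iteration 1:
  u = (-5 - (-2)·1.000) / (6) = -0.500
  v = (10 - (-1)·1.000) / (3) = 3.667
Iteration 2:
  u = (-5 - (-2)·3.667) / (6) = 0.389
  v = (10 - (-1)·-0.500) / (3) = 3.167
Residual b − A·x = (-1.000, 0.888); ∞-norm = 1.000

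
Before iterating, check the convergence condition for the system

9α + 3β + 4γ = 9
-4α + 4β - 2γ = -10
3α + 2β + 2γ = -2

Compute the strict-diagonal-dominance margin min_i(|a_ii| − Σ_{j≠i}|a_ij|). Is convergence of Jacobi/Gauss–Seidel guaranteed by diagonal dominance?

row 1: |9| − (3+4) = 2
row 2: |4| − (4+2) = -2
row 3: |2| − (3+2) = -3
minimum over rows = -3 → not strictly diagonally dominant

-3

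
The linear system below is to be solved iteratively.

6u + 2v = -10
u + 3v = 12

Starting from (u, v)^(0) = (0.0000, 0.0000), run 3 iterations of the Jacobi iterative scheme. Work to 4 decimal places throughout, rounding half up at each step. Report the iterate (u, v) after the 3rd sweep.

(-3.1852, 5.0000)

Iteration 1:
  u = (-10 - (2)·0.0000) / (6) = -1.6667
  v = (12 - (1)·0.0000) / (3) = 4.0000
Iteration 2:
  u = (-10 - (2)·4.0000) / (6) = -3.0000
  v = (12 - (1)·-1.6667) / (3) = 4.5556
Iteration 3:
  u = (-10 - (2)·4.5556) / (6) = -3.1852
  v = (12 - (1)·-3.0000) / (3) = 5.0000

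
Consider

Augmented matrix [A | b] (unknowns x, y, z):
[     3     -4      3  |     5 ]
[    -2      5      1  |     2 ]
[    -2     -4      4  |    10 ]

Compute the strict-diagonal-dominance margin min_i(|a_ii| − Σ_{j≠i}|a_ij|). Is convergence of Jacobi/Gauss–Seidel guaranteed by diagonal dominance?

row 1: |3| − (4+3) = -4
row 2: |5| − (2+1) = 2
row 3: |4| − (2+4) = -2
minimum over rows = -4 → not strictly diagonally dominant

-4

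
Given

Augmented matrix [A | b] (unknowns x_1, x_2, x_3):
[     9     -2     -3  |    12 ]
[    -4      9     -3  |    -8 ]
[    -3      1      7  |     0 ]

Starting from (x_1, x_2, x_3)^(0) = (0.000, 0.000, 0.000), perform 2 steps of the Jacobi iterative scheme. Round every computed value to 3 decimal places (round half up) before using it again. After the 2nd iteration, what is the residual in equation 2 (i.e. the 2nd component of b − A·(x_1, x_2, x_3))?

1.302

Iteration 1:
  x_1 = (12 - (-2)·0.000 - (-3)·0.000) / (9) = 1.333
  x_2 = (-8 - (-4)·0.000 - (-3)·0.000) / (9) = -0.889
  x_3 = (0 - (-3)·0.000 - (1)·0.000) / (7) = 0.000
Iteration 2:
  x_1 = (12 - (-2)·-0.889 - (-3)·0.000) / (9) = 1.136
  x_2 = (-8 - (-4)·1.333 - (-3)·0.000) / (9) = -0.296
  x_3 = (0 - (-3)·1.333 - (1)·-0.889) / (7) = 0.698
Residual b − A·x = (3.278, 1.302, -1.182)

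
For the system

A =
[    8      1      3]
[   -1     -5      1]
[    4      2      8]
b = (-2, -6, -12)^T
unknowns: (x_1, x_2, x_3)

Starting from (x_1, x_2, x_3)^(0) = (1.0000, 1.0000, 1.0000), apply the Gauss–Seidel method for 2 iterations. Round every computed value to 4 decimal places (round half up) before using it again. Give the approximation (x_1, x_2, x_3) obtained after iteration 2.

(0.1234, 0.8728, -1.7799)

Iteration 1:
  x_1 = (-2 - (1)·1.0000 - (3)·1.0000) / (8) = -0.7500
  x_2 = (-6 - (-1)·-0.7500 - (1)·1.0000) / (-5) = 1.5500
  x_3 = (-12 - (4)·-0.7500 - (2)·1.5500) / (8) = -1.5125
Iteration 2:
  x_1 = (-2 - (1)·1.5500 - (3)·-1.5125) / (8) = 0.1234
  x_2 = (-6 - (-1)·0.1234 - (1)·-1.5125) / (-5) = 0.8728
  x_3 = (-12 - (4)·0.1234 - (2)·0.8728) / (8) = -1.7799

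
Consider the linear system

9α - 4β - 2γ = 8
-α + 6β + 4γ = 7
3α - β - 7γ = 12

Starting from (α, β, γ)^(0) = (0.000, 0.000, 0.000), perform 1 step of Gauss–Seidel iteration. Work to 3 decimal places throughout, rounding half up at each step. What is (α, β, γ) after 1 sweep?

(0.889, 1.315, -1.521)

Iteration 1:
  α = (8 - (-4)·0.000 - (-2)·0.000) / (9) = 0.889
  β = (7 - (-1)·0.889 - (4)·0.000) / (6) = 1.315
  γ = (12 - (3)·0.889 - (-1)·1.315) / (-7) = -1.521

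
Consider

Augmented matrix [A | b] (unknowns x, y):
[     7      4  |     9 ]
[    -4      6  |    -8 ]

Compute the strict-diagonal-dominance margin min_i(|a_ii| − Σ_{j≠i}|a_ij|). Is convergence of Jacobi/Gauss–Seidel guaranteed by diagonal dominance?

row 1: |7| − (4) = 3
row 2: |6| − (4) = 2
minimum over rows = 2 → strictly diagonally dominant (convergence guaranteed)

2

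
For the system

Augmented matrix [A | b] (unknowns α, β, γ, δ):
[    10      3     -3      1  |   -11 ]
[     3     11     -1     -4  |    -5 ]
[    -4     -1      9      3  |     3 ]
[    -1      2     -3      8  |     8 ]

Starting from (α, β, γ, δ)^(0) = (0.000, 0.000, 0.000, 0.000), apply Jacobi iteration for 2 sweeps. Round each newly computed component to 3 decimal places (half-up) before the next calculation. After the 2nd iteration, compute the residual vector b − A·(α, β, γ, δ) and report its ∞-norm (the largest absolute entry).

Iteration 1:
  α = (-11 - (3)·0.000 - (-3)·0.000 - (1)·0.000) / (10) = -1.100
  β = (-5 - (3)·0.000 - (-1)·0.000 - (-4)·0.000) / (11) = -0.455
  γ = (3 - (-4)·0.000 - (-1)·0.000 - (3)·0.000) / (9) = 0.333
  δ = (8 - (-1)·0.000 - (2)·0.000 - (-3)·0.000) / (8) = 1.000
Iteration 2:
  α = (-11 - (3)·-0.455 - (-3)·0.333 - (1)·1.000) / (10) = -0.964
  β = (-5 - (3)·-1.100 - (-1)·0.333 - (-4)·1.000) / (11) = 0.239
  γ = (3 - (-4)·-1.100 - (-1)·-0.455 - (3)·1.000) / (9) = -0.539
  δ = (8 - (-1)·-1.100 - (2)·-0.455 - (-3)·0.333) / (8) = 1.101
Residual b − A·x = (-4.795, -0.872, 0.931, -3.867); ∞-norm = 4.795

4.795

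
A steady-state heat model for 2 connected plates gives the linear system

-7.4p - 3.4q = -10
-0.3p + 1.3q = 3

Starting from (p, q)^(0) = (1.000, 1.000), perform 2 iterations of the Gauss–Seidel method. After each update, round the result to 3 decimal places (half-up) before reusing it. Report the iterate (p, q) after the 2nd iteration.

(0.196, 2.353)

Iteration 1:
  p = (-10 - (-3.4)·1.000) / (-7.4) = 0.892
  q = (3 - (-0.3)·0.892) / (1.3) = 2.514
Iteration 2:
  p = (-10 - (-3.4)·2.514) / (-7.4) = 0.196
  q = (3 - (-0.3)·0.196) / (1.3) = 2.353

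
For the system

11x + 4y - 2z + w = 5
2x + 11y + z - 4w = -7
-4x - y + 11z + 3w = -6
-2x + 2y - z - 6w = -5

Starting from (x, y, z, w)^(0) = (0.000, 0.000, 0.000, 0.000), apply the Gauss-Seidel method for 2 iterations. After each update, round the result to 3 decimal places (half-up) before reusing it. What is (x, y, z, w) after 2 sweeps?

Iteration 1:
  x = (5 - (4)·0.000 - (-2)·0.000 - (1)·0.000) / (11) = 0.455
  y = (-7 - (2)·0.455 - (1)·0.000 - (-4)·0.000) / (11) = -0.719
  z = (-6 - (-4)·0.455 - (-1)·-0.719 - (3)·0.000) / (11) = -0.445
  w = (-5 - (-2)·0.455 - (2)·-0.719 - (-1)·-0.445) / (-6) = 0.516
Iteration 2:
  x = (5 - (4)·-0.719 - (-2)·-0.445 - (1)·0.516) / (11) = 0.588
  y = (-7 - (2)·0.588 - (1)·-0.445 - (-4)·0.516) / (11) = -0.515
  z = (-6 - (-4)·0.588 - (-1)·-0.515 - (3)·0.516) / (11) = -0.519
  w = (-5 - (-2)·0.588 - (2)·-0.515 - (-1)·-0.519) / (-6) = 0.552

(0.588, -0.515, -0.519, 0.552)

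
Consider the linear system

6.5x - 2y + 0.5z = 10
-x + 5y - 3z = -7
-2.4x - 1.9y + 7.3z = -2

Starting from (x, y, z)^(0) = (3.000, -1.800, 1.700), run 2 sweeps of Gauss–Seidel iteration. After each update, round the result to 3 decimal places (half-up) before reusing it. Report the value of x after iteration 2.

Iteration 1:
  x = (10 - (-2)·-1.800 - (0.5)·1.700) / (6.5) = 0.854
  y = (-7 - (-1)·0.854 - (-3)·1.700) / (5) = -0.209
  z = (-2 - (-2.4)·0.854 - (-1.9)·-0.209) / (7.3) = -0.048
Iteration 2:
  x = (10 - (-2)·-0.209 - (0.5)·-0.048) / (6.5) = 1.478
  y = (-7 - (-1)·1.478 - (-3)·-0.048) / (5) = -1.133
  z = (-2 - (-2.4)·1.478 - (-1.9)·-1.133) / (7.3) = -0.083

1.478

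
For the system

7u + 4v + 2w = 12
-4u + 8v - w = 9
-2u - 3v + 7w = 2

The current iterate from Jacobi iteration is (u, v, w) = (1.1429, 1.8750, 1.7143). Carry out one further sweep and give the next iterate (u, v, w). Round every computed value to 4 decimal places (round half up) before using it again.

One sweep:
  u = (12 - (4)·1.8750 - (2)·1.7143) / (7) = 0.1531
  v = (9 - (-4)·1.1429 - (-1)·1.7143) / (8) = 1.9107
  w = (2 - (-2)·1.1429 - (-3)·1.8750) / (7) = 1.4158

(0.1531, 1.9107, 1.4158)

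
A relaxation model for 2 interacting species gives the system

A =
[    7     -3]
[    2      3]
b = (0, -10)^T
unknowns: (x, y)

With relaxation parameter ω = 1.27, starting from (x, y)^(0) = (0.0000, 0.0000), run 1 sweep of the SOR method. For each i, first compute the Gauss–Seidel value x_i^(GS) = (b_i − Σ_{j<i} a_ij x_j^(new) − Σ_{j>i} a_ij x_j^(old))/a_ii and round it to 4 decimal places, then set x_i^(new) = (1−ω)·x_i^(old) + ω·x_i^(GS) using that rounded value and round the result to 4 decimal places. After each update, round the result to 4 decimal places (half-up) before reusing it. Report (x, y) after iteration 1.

(0.0000, -4.2333)

Iteration 1:
  x: GS value = (0 - (-3)·0.0000) / (7) = 0.0000;  x ← (1−ω)·0.0000 + ω·0.0000 = 0.0000
  y: GS value = (-10 - (2)·0.0000) / (3) = -3.3333;  y ← (1−ω)·0.0000 + ω·-3.3333 = -4.2333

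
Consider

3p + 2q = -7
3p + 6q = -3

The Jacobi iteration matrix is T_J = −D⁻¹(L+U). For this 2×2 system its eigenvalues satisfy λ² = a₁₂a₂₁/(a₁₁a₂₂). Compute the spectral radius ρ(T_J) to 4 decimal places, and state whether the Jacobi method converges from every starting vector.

a₁₂a₂₁/(a₁₁a₂₂) = (2)·(3) / ((3)·(6)) = 0.333333
ρ = √|0.333333| = √0.333333 = 0.5774
ρ < 1, so Jacobi converges

0.5774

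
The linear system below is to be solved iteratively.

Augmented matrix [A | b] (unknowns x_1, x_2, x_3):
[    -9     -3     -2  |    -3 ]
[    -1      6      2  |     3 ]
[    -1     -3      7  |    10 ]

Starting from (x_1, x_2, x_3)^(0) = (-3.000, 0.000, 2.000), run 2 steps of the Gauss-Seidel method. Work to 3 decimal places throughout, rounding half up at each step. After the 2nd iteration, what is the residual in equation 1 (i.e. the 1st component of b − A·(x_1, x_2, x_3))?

Iteration 1:
  x_1 = (-3 - (-3)·0.000 - (-2)·2.000) / (-9) = -0.111
  x_2 = (3 - (-1)·-0.111 - (2)·2.000) / (6) = -0.185
  x_3 = (10 - (-1)·-0.111 - (-3)·-0.185) / (7) = 1.333
Iteration 2:
  x_1 = (-3 - (-3)·-0.185 - (-2)·1.333) / (-9) = 0.099
  x_2 = (3 - (-1)·0.099 - (2)·1.333) / (6) = 0.072
  x_3 = (10 - (-1)·0.099 - (-3)·0.072) / (7) = 1.474
Residual b − A·x = (1.055, -0.281, -0.003)

1.055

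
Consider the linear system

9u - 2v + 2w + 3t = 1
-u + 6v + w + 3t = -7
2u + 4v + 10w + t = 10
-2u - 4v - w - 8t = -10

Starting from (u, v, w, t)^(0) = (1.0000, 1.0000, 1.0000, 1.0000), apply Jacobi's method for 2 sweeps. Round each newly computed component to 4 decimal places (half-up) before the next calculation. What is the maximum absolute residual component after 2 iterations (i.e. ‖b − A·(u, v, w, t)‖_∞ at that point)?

7.4757

Iteration 1:
  u = (1 - (-2)·1.0000 - (2)·1.0000 - (3)·1.0000) / (9) = -0.2222
  v = (-7 - (-1)·1.0000 - (1)·1.0000 - (3)·1.0000) / (6) = -1.6667
  w = (10 - (2)·1.0000 - (4)·1.0000 - (1)·1.0000) / (10) = 0.3000
  t = (-10 - (-2)·1.0000 - (-4)·1.0000 - (-1)·1.0000) / (-8) = 0.3750
Iteration 2:
  u = (1 - (-2)·-1.6667 - (2)·0.3000 - (3)·0.3750) / (9) = -0.4509
  v = (-7 - (-1)·-0.2222 - (1)·0.3000 - (3)·0.3750) / (6) = -1.4412
  w = (10 - (2)·-0.2222 - (4)·-1.6667 - (1)·0.3750) / (10) = 1.6736
  t = (-10 - (-2)·-0.2222 - (-4)·-1.6667 - (-1)·0.3000) / (-8) = 2.1014
Residual b − A·x = (-7.4757, -6.7815, -2.1708, 1.8182); ∞-norm = 7.4757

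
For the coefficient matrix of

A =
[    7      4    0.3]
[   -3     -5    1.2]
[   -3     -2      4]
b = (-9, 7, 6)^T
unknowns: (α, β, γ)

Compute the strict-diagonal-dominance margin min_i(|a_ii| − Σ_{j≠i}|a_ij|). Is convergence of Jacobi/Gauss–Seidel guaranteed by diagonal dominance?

-1

row 1: |7| − (4+0.3) = 2.7
row 2: |-5| − (3+1.2) = 0.8
row 3: |4| − (3+2) = -1
minimum over rows = -1 → not strictly diagonally dominant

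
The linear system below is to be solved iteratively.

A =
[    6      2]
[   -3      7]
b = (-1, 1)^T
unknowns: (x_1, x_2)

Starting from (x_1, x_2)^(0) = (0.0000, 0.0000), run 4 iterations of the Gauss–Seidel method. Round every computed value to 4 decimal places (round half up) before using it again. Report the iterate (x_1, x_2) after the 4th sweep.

Iteration 1:
  x_1 = (-1 - (2)·0.0000) / (6) = -0.1667
  x_2 = (1 - (-3)·-0.1667) / (7) = 0.0714
Iteration 2:
  x_1 = (-1 - (2)·0.0714) / (6) = -0.1905
  x_2 = (1 - (-3)·-0.1905) / (7) = 0.0612
Iteration 3:
  x_1 = (-1 - (2)·0.0612) / (6) = -0.1871
  x_2 = (1 - (-3)·-0.1871) / (7) = 0.0627
Iteration 4:
  x_1 = (-1 - (2)·0.0627) / (6) = -0.1876
  x_2 = (1 - (-3)·-0.1876) / (7) = 0.0625

(-0.1876, 0.0625)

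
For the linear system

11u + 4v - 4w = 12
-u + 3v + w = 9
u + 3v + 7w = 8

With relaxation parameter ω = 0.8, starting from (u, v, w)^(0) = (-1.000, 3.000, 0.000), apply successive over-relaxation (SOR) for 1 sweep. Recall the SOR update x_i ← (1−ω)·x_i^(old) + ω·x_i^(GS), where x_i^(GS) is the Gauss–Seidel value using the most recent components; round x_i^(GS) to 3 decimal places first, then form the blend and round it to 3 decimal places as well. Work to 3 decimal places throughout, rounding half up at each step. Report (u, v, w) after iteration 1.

(-0.200, 2.946, -0.073)

Iteration 1:
  u: GS value = (12 - (4)·3.000 - (-4)·0.000) / (11) = 0.000;  u ← (1−ω)·-1.000 + ω·0.000 = -0.200
  v: GS value = (9 - (-1)·-0.200 - (1)·0.000) / (3) = 2.933;  v ← (1−ω)·3.000 + ω·2.933 = 2.946
  w: GS value = (8 - (1)·-0.200 - (3)·2.946) / (7) = -0.091;  w ← (1−ω)·0.000 + ω·-0.091 = -0.073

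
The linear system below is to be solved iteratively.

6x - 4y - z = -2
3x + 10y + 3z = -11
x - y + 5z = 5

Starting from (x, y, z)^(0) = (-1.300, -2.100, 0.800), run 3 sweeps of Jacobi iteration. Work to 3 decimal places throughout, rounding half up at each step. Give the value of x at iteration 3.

Iteration 1:
  x = (-2 - (-4)·-2.100 - (-1)·0.800) / (6) = -1.600
  y = (-11 - (3)·-1.300 - (3)·0.800) / (10) = -0.950
  z = (5 - (1)·-1.300 - (-1)·-2.100) / (5) = 0.840
Iteration 2:
  x = (-2 - (-4)·-0.950 - (-1)·0.840) / (6) = -0.827
  y = (-11 - (3)·-1.600 - (3)·0.840) / (10) = -0.872
  z = (5 - (1)·-1.600 - (-1)·-0.950) / (5) = 1.130
Iteration 3:
  x = (-2 - (-4)·-0.872 - (-1)·1.130) / (6) = -0.726
  y = (-11 - (3)·-0.827 - (3)·1.130) / (10) = -1.191
  z = (5 - (1)·-0.827 - (-1)·-0.872) / (5) = 0.991

-0.726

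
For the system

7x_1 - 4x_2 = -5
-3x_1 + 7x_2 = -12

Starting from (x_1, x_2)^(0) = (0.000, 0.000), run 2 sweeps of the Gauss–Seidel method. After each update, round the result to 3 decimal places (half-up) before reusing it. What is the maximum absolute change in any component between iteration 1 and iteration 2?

Iteration 1:
  x_1 = (-5 - (-4)·0.000) / (7) = -0.714
  x_2 = (-12 - (-3)·-0.714) / (7) = -2.020
Iteration 2:
  x_1 = (-5 - (-4)·-2.020) / (7) = -1.869
  x_2 = (-12 - (-3)·-1.869) / (7) = -2.515
Change: (-1.155, -0.495) → max |·| = 1.155

1.155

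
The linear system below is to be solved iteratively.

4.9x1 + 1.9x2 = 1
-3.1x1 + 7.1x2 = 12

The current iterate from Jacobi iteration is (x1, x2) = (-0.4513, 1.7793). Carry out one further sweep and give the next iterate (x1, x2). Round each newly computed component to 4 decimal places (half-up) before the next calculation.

(-0.4859, 1.4931)

One sweep:
  x1 = (1 - (1.9)·1.7793) / (4.9) = -0.4859
  x2 = (12 - (-3.1)·-0.4513) / (7.1) = 1.4931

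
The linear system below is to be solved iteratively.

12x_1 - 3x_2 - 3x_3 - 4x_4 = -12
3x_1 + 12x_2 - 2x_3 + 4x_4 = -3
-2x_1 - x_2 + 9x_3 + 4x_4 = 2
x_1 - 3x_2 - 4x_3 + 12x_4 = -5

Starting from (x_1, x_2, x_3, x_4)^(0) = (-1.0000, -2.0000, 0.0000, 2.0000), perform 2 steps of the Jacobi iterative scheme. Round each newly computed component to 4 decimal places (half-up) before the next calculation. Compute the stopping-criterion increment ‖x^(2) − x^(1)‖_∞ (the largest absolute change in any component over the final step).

1.4444

Iteration 1:
  x_1 = (-12 - (-3)·-2.0000 - (-3)·0.0000 - (-4)·2.0000) / (12) = -0.8333
  x_2 = (-3 - (3)·-1.0000 - (-2)·0.0000 - (4)·2.0000) / (12) = -0.6667
  x_3 = (2 - (-2)·-1.0000 - (-1)·-2.0000 - (4)·2.0000) / (9) = -1.1111
  x_4 = (-5 - (1)·-1.0000 - (-3)·-2.0000 - (-4)·0.0000) / (12) = -0.8333
Iteration 2:
  x_1 = (-12 - (-3)·-0.6667 - (-3)·-1.1111 - (-4)·-0.8333) / (12) = -1.7222
  x_2 = (-3 - (3)·-0.8333 - (-2)·-1.1111 - (4)·-0.8333) / (12) = 0.0509
  x_3 = (2 - (-2)·-0.8333 - (-1)·-0.6667 - (4)·-0.8333) / (9) = 0.3333
  x_4 = (-5 - (1)·-0.8333 - (-3)·-0.6667 - (-4)·-1.1111) / (12) = -0.8843
Change: (-0.8889, 0.7176, 1.4444, -0.0510) → max |·| = 1.4444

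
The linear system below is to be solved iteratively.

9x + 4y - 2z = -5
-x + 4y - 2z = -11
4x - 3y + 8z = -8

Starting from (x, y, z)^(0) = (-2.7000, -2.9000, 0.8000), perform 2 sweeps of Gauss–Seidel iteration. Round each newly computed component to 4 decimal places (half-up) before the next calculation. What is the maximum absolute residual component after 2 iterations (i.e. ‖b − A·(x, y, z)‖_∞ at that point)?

Iteration 1:
  x = (-5 - (4)·-2.9000 - (-2)·0.8000) / (9) = 0.9111
  y = (-11 - (-1)·0.9111 - (-2)·0.8000) / (4) = -2.1222
  z = (-8 - (4)·0.9111 - (-3)·-2.1222) / (8) = -2.2514
Iteration 2:
  x = (-5 - (4)·-2.1222 - (-2)·-2.2514) / (9) = -0.1127
  y = (-11 - (-1)·-0.1127 - (-2)·-2.2514) / (4) = -3.9039
  z = (-8 - (4)·-0.1127 - (-3)·-3.9039) / (8) = -2.4076
Residual b − A·x = (6.8147, -0.3123, -0.0001); ∞-norm = 6.8147

6.8147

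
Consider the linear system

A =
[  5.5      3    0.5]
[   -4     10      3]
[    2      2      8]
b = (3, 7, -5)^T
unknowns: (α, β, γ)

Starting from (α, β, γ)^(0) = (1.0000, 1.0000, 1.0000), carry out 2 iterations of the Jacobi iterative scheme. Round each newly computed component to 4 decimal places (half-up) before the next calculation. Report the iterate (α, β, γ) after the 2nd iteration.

Iteration 1:
  α = (3 - (3)·1.0000 - (0.5)·1.0000) / (5.5) = -0.0909
  β = (7 - (-4)·1.0000 - (3)·1.0000) / (10) = 0.8000
  γ = (-5 - (2)·1.0000 - (2)·1.0000) / (8) = -1.1250
Iteration 2:
  α = (3 - (3)·0.8000 - (0.5)·-1.1250) / (5.5) = 0.2114
  β = (7 - (-4)·-0.0909 - (3)·-1.1250) / (10) = 1.0011
  γ = (-5 - (2)·-0.0909 - (2)·0.8000) / (8) = -0.8023

(0.2114, 1.0011, -0.8023)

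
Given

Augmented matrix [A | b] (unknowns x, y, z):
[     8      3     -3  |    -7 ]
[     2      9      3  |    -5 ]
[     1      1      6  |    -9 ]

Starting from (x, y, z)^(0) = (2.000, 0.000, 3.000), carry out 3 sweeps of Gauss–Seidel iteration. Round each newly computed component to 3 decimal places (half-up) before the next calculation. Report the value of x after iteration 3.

-1.406

Iteration 1:
  x = (-7 - (3)·0.000 - (-3)·3.000) / (8) = 0.250
  y = (-5 - (2)·0.250 - (3)·3.000) / (9) = -1.611
  z = (-9 - (1)·0.250 - (1)·-1.611) / (6) = -1.273
Iteration 2:
  x = (-7 - (3)·-1.611 - (-3)·-1.273) / (8) = -0.748
  y = (-5 - (2)·-0.748 - (3)·-1.273) / (9) = 0.035
  z = (-9 - (1)·-0.748 - (1)·0.035) / (6) = -1.381
Iteration 3:
  x = (-7 - (3)·0.035 - (-3)·-1.381) / (8) = -1.406
  y = (-5 - (2)·-1.406 - (3)·-1.381) / (9) = 0.217
  z = (-9 - (1)·-1.406 - (1)·0.217) / (6) = -1.302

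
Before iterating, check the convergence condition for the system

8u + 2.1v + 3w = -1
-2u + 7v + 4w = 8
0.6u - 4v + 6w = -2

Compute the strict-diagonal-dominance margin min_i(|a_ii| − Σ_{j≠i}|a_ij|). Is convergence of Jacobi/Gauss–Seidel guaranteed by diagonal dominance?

row 1: |8| − (2.1+3) = 2.9
row 2: |7| − (2+4) = 1
row 3: |6| − (0.6+4) = 1.4
minimum over rows = 1 → strictly diagonally dominant (convergence guaranteed)

1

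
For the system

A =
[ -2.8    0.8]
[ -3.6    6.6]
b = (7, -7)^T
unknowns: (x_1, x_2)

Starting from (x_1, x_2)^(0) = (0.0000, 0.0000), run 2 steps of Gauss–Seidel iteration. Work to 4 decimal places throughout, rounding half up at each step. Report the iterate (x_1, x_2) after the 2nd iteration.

Iteration 1:
  x_1 = (7 - (0.8)·0.0000) / (-2.8) = -2.5000
  x_2 = (-7 - (-3.6)·-2.5000) / (6.6) = -2.4242
Iteration 2:
  x_1 = (7 - (0.8)·-2.4242) / (-2.8) = -3.1926
  x_2 = (-7 - (-3.6)·-3.1926) / (6.6) = -2.8020

(-3.1926, -2.8020)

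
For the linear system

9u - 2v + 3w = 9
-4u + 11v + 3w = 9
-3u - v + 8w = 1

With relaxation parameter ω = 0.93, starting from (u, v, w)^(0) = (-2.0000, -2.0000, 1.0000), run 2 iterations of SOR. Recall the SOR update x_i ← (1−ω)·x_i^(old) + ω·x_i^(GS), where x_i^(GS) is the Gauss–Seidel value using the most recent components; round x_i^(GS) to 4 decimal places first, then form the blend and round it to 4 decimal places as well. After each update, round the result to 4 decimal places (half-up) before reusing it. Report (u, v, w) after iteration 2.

Iteration 1:
  u: GS value = (9 - (-2)·-2.0000 - (3)·1.0000) / (9) = 0.2222;  u ← (1−ω)·-2.0000 + ω·0.2222 = 0.0666
  v: GS value = (9 - (-4)·0.0666 - (3)·1.0000) / (11) = 0.5697;  v ← (1−ω)·-2.0000 + ω·0.5697 = 0.3898
  w: GS value = (1 - (-3)·0.0666 - (-1)·0.3898) / (8) = 0.1987;  w ← (1−ω)·1.0000 + ω·0.1987 = 0.2548
Iteration 2:
  u: GS value = (9 - (-2)·0.3898 - (3)·0.2548) / (9) = 1.0017;  u ← (1−ω)·0.0666 + ω·1.0017 = 0.9362
  v: GS value = (9 - (-4)·0.9362 - (3)·0.2548) / (11) = 1.0891;  v ← (1−ω)·0.3898 + ω·1.0891 = 1.0401
  w: GS value = (1 - (-3)·0.9362 - (-1)·1.0401) / (8) = 0.6061;  w ← (1−ω)·0.2548 + ω·0.6061 = 0.5815

(0.9362, 1.0401, 0.5815)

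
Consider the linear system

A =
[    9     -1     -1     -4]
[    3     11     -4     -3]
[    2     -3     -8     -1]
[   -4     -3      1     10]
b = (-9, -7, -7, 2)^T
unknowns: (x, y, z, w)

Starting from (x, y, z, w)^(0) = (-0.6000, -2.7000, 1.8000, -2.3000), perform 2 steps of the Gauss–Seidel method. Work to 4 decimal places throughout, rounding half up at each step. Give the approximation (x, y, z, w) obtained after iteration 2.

(-1.2529, -0.2577, 0.7487, -0.4533)

Iteration 1:
  x = (-9 - (-1)·-2.7000 - (-1)·1.8000 - (-4)·-2.3000) / (9) = -2.1222
  y = (-7 - (3)·-2.1222 - (-4)·1.8000 - (-3)·-2.3000) / (11) = -0.0303
  z = (-7 - (2)·-2.1222 - (-3)·-0.0303 - (-1)·-2.3000) / (-8) = 0.6433
  w = (2 - (-4)·-2.1222 - (-3)·-0.0303 - (1)·0.6433) / (10) = -0.7223
Iteration 2:
  x = (-9 - (-1)·-0.0303 - (-1)·0.6433 - (-4)·-0.7223) / (9) = -1.2529
  y = (-7 - (3)·-1.2529 - (-4)·0.6433 - (-3)·-0.7223) / (11) = -0.2577
  z = (-7 - (2)·-1.2529 - (-3)·-0.2577 - (-1)·-0.7223) / (-8) = 0.7487
  w = (2 - (-4)·-1.2529 - (-3)·-0.2577 - (1)·0.7487) / (10) = -0.4533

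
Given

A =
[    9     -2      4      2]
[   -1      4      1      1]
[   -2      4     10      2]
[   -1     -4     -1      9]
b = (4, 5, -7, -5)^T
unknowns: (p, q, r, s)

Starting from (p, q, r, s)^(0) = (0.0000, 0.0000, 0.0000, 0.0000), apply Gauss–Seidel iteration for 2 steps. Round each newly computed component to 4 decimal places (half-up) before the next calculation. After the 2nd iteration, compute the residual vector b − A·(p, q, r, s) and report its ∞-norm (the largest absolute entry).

Iteration 1:
  p = (4 - (-2)·0.0000 - (4)·0.0000 - (2)·0.0000) / (9) = 0.4444
  q = (5 - (-1)·0.4444 - (1)·0.0000 - (1)·0.0000) / (4) = 1.3611
  r = (-7 - (-2)·0.4444 - (4)·1.3611 - (2)·0.0000) / (10) = -1.1556
  s = (-5 - (-1)·0.4444 - (-4)·1.3611 - (-1)·-1.1556) / (9) = -0.0296
Iteration 2:
  p = (4 - (-2)·1.3611 - (4)·-1.1556 - (2)·-0.0296) / (9) = 1.2671
  q = (5 - (-1)·1.2671 - (1)·-1.1556 - (1)·-0.0296) / (4) = 1.8631
  r = (-7 - (-2)·1.2671 - (4)·1.8631 - (2)·-0.0296) / (10) = -1.1859
  s = (-5 - (-1)·1.2671 - (-4)·1.8631 - (-1)·-1.1859) / (9) = 0.2815
Residual b − A·x = (0.5029, -0.2809, -0.6222, 0.0001); ∞-norm = 0.6222

0.6222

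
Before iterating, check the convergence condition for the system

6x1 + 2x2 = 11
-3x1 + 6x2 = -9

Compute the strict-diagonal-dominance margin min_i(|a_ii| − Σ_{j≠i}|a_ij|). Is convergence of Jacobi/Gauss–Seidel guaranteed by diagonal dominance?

3

row 1: |6| − (2) = 4
row 2: |6| − (3) = 3
minimum over rows = 3 → strictly diagonally dominant (convergence guaranteed)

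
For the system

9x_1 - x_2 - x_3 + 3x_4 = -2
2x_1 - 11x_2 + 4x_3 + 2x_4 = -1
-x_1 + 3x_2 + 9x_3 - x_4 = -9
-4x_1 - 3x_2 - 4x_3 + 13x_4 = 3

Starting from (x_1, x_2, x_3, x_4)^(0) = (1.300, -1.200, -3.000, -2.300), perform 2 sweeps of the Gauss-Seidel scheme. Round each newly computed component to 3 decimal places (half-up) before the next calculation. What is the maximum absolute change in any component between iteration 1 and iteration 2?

Iteration 1:
  x_1 = (-2 - (-1)·-1.200 - (-1)·-3.000 - (3)·-2.300) / (9) = 0.078
  x_2 = (-1 - (2)·0.078 - (4)·-3.000 - (2)·-2.300) / (-11) = -1.404
  x_3 = (-9 - (-1)·0.078 - (3)·-1.404 - (-1)·-2.300) / (9) = -0.779
  x_4 = (3 - (-4)·0.078 - (-3)·-1.404 - (-4)·-0.779) / (13) = -0.309
Iteration 2:
  x_1 = (-2 - (-1)·-1.404 - (-1)·-0.779 - (3)·-0.309) / (9) = -0.362
  x_2 = (-1 - (2)·-0.362 - (4)·-0.779 - (2)·-0.309) / (-11) = -0.314
  x_3 = (-9 - (-1)·-0.362 - (3)·-0.314 - (-1)·-0.309) / (9) = -0.970
  x_4 = (3 - (-4)·-0.362 - (-3)·-0.314 - (-4)·-0.970) / (13) = -0.252
Change: (-0.440, 1.090, -0.191, 0.057) → max |·| = 1.090

1.090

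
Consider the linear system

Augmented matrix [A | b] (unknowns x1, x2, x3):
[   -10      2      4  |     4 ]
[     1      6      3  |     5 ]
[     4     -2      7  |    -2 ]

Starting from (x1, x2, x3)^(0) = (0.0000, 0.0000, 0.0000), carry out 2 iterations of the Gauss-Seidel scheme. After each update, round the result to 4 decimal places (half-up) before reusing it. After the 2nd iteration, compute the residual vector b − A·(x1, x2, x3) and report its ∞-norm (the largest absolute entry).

1.0446

Iteration 1:
  x1 = (4 - (2)·0.0000 - (4)·0.0000) / (-10) = -0.4000
  x2 = (5 - (1)·-0.4000 - (3)·0.0000) / (6) = 0.9000
  x3 = (-2 - (4)·-0.4000 - (-2)·0.9000) / (7) = 0.2000
Iteration 2:
  x1 = (4 - (2)·0.9000 - (4)·0.2000) / (-10) = -0.1400
  x2 = (5 - (1)·-0.1400 - (3)·0.2000) / (6) = 0.7567
  x3 = (-2 - (4)·-0.1400 - (-2)·0.7567) / (7) = 0.0105
Residual b − A·x = (1.0446, 0.5683, -0.0001); ∞-norm = 1.0446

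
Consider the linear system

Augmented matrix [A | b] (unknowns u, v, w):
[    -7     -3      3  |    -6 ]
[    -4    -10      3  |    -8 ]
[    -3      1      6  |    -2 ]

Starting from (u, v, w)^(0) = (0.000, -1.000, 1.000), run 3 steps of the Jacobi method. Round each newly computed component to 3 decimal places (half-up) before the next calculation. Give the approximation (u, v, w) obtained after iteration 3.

Iteration 1:
  u = (-6 - (-3)·-1.000 - (3)·1.000) / (-7) = 1.714
  v = (-8 - (-4)·0.000 - (3)·1.000) / (-10) = 1.100
  w = (-2 - (-3)·0.000 - (1)·-1.000) / (6) = -0.167
Iteration 2:
  u = (-6 - (-3)·1.100 - (3)·-0.167) / (-7) = 0.314
  v = (-8 - (-4)·1.714 - (3)·-0.167) / (-10) = 0.064
  w = (-2 - (-3)·1.714 - (1)·1.100) / (6) = 0.340
Iteration 3:
  u = (-6 - (-3)·0.064 - (3)·0.340) / (-7) = 0.975
  v = (-8 - (-4)·0.314 - (3)·0.340) / (-10) = 0.776
  w = (-2 - (-3)·0.314 - (1)·0.064) / (6) = -0.187

(0.975, 0.776, -0.187)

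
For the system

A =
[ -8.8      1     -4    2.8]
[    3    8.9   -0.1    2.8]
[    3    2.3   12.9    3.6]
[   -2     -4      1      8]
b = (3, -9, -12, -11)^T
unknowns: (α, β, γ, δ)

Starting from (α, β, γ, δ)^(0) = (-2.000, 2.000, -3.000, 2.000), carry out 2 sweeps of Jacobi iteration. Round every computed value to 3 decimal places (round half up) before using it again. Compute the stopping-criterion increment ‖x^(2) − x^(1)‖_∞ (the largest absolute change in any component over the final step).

Iteration 1:
  α = (3 - (1)·2.000 - (-4)·-3.000 - (2.8)·2.000) / (-8.8) = 1.886
  β = (-9 - (3)·-2.000 - (-0.1)·-3.000 - (2.8)·2.000) / (8.9) = -1.000
  γ = (-12 - (3)·-2.000 - (2.3)·2.000 - (3.6)·2.000) / (12.9) = -1.380
  δ = (-11 - (-2)·-2.000 - (-4)·2.000 - (1)·-3.000) / (8) = -0.500
Iteration 2:
  α = (3 - (1)·-1.000 - (-4)·-1.380 - (2.8)·-0.500) / (-8.8) = 0.014
  β = (-9 - (3)·1.886 - (-0.1)·-1.380 - (2.8)·-0.500) / (8.9) = -1.505
  γ = (-12 - (3)·1.886 - (2.3)·-1.000 - (3.6)·-0.500) / (12.9) = -1.051
  δ = (-11 - (-2)·1.886 - (-4)·-1.000 - (1)·-1.380) / (8) = -1.231
Change: (-1.872, -0.505, 0.329, -0.731) → max |·| = 1.872

1.872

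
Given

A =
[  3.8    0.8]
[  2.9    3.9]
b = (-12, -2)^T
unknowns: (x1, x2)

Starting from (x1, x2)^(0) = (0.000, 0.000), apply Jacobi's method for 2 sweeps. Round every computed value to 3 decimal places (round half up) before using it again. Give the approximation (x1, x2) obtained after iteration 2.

Iteration 1:
  x1 = (-12 - (0.8)·0.000) / (3.8) = -3.158
  x2 = (-2 - (2.9)·0.000) / (3.9) = -0.513
Iteration 2:
  x1 = (-12 - (0.8)·-0.513) / (3.8) = -3.050
  x2 = (-2 - (2.9)·-3.158) / (3.9) = 1.835

(-3.050, 1.835)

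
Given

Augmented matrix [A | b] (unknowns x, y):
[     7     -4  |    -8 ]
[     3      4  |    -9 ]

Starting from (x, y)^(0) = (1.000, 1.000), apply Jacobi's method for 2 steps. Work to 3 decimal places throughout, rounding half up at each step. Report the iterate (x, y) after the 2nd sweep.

Iteration 1:
  x = (-8 - (-4)·1.000) / (7) = -0.571
  y = (-9 - (3)·1.000) / (4) = -3.000
Iteration 2:
  x = (-8 - (-4)·-3.000) / (7) = -2.857
  y = (-9 - (3)·-0.571) / (4) = -1.822

(-2.857, -1.822)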